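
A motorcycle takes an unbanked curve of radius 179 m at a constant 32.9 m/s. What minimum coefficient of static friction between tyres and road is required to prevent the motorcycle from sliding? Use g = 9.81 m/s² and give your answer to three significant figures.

0.616

Friction provides the centripetal force: μ_s m g = m v²/r, so μ_s = v²/(g r) = (32.90)²/(9.81 × 179) = 1082/1756 = 0.6164.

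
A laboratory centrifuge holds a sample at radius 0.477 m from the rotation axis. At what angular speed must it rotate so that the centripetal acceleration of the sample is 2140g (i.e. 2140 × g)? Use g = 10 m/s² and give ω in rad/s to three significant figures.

212 rad/s

Centripetal acceleration a_c = ω²r. Setting ω²r = 2140g:
ω = √(2140g / r) = √(2140 × 10.0 / 0.477) = √44860 = 211.8 rad/s.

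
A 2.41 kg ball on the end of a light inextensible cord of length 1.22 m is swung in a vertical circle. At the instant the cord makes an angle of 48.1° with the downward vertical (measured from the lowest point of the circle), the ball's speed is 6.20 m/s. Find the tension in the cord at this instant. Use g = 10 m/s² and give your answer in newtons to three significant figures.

92.0 N

Take the radial direction toward the centre of the circle as positive. The component of the weight along the string toward the centre is −mg cos φ (φ measured from the bottom), so Newton's second law along the string gives T − mg cos φ = m v²/r.
cos 48.1° = 0.6678, so T = m(v²/r + g cos φ) = 2.41 × ((6.20)²/1.22 + 10.0 × 0.6678) = 2.41 × (31.51 + (6.678)) = 2.41 × 38.19 = 92.03 N.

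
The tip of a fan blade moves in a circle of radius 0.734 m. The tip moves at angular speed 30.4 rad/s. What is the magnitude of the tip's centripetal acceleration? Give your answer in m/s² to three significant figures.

678 m/s²

v = ωr = 30.4 × 0.734 = 22.31 m/s.
a_c = v²/r = (22.31)²/0.734 = 497.9/0.734 = 678.3 m/s².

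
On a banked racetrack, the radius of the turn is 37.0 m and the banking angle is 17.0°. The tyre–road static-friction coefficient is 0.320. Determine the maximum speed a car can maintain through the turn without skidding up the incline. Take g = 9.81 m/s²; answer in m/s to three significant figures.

At the maximum speed, friction acts down the slope at its limiting value f = μN. Radially (horizontal, toward centre): N sinθ + μN cosθ = mv²/r. Vertically: N cosθ − μN sinθ = mg.
Dividing: v² = r g (sinθ + μcosθ)/(cosθ − μsinθ).
sinθ + μcosθ = 0.2924 + 0.320×0.9563 = 0.5984; cosθ − μsinθ = 0.9563 − 0.320×0.2924 = 0.8627.
v² = 37.0 × 9.81 × 0.5984/0.8627 = 251.8 m²/s², so v = 15.87 m/s.

15.9 m/s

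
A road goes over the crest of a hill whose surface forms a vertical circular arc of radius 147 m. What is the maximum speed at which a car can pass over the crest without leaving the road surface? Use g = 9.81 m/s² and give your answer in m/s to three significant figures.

38.0 m/s

At the crest the centre of the circle is below the car, so the net downward (centripetal) force is mg − N = mv²/r.
The car leaves the road when N → 0, giving v_max = √(g r) = √(9.81 × 147) = 37.97 m/s.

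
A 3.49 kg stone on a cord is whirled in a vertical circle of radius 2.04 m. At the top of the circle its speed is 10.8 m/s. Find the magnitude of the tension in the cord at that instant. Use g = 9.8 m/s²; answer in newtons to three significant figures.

At the top, both T and the weight mg point inward (toward the centre), so T + mg = mv²/r.
T = m(v²/r − g) = 3.49 × ((10.8)²/2.04 − 9.8) = 3.49 × (57.18 − 9.8) = 3.49 × 47.38 = 165.3 N.

165 N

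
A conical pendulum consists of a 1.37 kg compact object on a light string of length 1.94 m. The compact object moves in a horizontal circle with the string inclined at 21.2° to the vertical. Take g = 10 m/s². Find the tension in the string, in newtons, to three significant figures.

14.7 N

Vertically the bob has no acceleration, so T cosθ = mg.
T = mg/cosθ = 1.37 × 10.0 / cos 21.2° = 13.70/0.9323 = 14.69 N.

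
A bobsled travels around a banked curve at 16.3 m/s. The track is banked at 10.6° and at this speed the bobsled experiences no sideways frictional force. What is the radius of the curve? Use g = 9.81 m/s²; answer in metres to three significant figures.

Frictionless banking: tanθ = v²/(rg), so r = v²/(g tanθ).
r = (16.3)²/(9.81 × tan 10.6°) = 265.7/(9.81 × 0.1871) = 265.7/1.836 = 144.7 m.

145 m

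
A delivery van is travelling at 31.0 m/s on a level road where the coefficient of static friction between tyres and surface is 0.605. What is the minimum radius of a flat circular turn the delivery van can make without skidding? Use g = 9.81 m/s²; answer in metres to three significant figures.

At the limit, μ_s m g = m v²/r, so r_min = v²/(μ_s g) = (31.0)²/(0.605 × 9.81) = 961.0/5.935 = 161.9 m.

162 m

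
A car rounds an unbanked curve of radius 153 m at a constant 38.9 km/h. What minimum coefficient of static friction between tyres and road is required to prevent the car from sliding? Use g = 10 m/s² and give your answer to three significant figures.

v = 38.9/3.6 = 10.81 m/s.
Friction provides the centripetal force: μ_s m g = m v²/r, so μ_s = v²/(g r) = (10.81)²/(10.0 × 153) = 116.8/1530 = 0.07631.

0.0763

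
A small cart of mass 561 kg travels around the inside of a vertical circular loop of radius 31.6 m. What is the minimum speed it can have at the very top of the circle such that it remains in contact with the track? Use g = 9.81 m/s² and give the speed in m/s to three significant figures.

At the highest point the centre is directly below, so both the weight and N act inward: N + mg = mv²/r.
At minimum speed N → 0, so mg = mv_min²/r ⇒ v_min = √(g r) = √(9.81 × 31.6) = 17.61 m/s.

17.6 m/s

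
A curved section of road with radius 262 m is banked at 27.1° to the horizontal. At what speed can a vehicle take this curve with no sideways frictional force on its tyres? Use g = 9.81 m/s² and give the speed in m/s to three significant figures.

On a frictionless banked curve, N sinθ = mv²/r and N cosθ = mg, so tanθ = v²/(rg).
v = √(r g tanθ) = √(262 × 9.81 × tan 27.1°) = √(262 × 9.81 × 0.5117) = √1315 = 36.27 m/s.

36.3 m/s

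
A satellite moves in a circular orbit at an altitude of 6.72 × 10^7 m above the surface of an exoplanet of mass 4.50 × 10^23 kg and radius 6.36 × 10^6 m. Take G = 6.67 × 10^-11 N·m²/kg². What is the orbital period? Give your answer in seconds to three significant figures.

r = R + h = 6.36 × 10^6 + 6.72 × 10^7 = 7.356 × 10^7 m. Gravity provides the centripetal force: G M m / r² = m v² / r ⇒ v = √(GM/r) = 638.8 m/s.
T = 2πr/v = 2π × 7.356 × 10^7 / 638.8 = 723600 s.

724000 s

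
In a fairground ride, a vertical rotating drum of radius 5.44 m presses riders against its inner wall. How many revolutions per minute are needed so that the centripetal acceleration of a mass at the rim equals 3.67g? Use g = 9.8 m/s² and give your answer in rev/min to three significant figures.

24.6 rev/min

Require ω²r = 3.67g, so ω = √(3.67 × 9.8/5.44) = 2.571 rad/s.
In rev/min: ω × 60/(2π) = 2.571 × 60/(2π) = 24.55 rev/min.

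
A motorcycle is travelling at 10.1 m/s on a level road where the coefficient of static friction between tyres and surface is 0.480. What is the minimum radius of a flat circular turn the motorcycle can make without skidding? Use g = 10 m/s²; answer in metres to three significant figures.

21.3 m

At the limit, μ_s m g = m v²/r, so r_min = v²/(μ_s g) = (10.1)²/(0.480 × 10.0) = 102.0/4.800 = 21.25 m.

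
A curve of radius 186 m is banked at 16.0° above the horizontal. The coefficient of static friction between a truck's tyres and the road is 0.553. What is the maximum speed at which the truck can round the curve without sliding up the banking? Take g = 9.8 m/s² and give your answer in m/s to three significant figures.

At the maximum speed, friction acts down the slope at its limiting value f = μN. Radially (horizontal, toward centre): N sinθ + μN cosθ = mv²/r. Vertically: N cosθ − μN sinθ = mg.
Dividing: v² = r g (sinθ + μcosθ)/(cosθ − μsinθ).
sinθ + μcosθ = 0.2756 + 0.553×0.9613 = 0.8072; cosθ − μsinθ = 0.9613 − 0.553×0.2756 = 0.8088.
v² = 186 × 9.8 × 0.8072/0.8088 = 1819 m²/s², so v = 42.65 m/s.

42.7 m/s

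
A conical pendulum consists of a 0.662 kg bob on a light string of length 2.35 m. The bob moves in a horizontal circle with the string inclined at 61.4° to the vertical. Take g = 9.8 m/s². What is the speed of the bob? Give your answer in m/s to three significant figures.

The radius of the circle is r = L sinθ = 2.35 × sin 61.4° = 2.063 m.
Horizontally T sinθ = mv²/r and vertically T cosθ = mg, so tanθ = v²/(rg).
v = √(r g tanθ) = √(2.063 × 9.8 × 1.834) = √37.09 = 6.090 m/s.

6.09 m/s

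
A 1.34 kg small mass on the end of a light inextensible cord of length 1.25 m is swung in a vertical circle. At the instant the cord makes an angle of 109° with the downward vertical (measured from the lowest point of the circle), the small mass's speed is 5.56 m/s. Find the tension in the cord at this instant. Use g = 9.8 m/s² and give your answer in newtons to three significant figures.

28.9 N

Take the radial direction toward the centre of the circle as positive. The component of the weight along the string toward the centre is −mg cos φ (φ measured from the bottom), so Newton's second law along the string gives T − mg cos φ = m v²/r.
cos 109° = -0.3256, so T = m(v²/r + g cos φ) = 1.34 × ((5.56)²/1.25 + 9.8 × -0.3256) = 1.34 × (24.73 + (-3.191)) = 1.34 × 21.54 = 28.86 N.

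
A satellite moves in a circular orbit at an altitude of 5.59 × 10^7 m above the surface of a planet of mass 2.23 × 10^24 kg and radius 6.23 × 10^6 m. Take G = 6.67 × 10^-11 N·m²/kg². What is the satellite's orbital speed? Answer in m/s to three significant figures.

Orbital radius r = R + h = 6.23 × 10^6 + 5.59 × 10^7 = 6.213 × 10^7 m.
Gravity supplies the centripetal force: G M m / r² = m v² / r, so v = √(GM/r).
v = √(6.67 × 10^-11 × 2.23 × 10^24 / 6.213 × 10^7) = √(2.394 × 10^6) = 1547 m/s.

1550 m/s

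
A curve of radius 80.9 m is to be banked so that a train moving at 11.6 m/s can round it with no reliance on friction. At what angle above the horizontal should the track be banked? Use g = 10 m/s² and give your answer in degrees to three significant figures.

9.44°

For a frictionless banked turn: horizontally N sinθ = mv²/r and vertically N cosθ = mg.
Dividing: tanθ = v²/(r g) = (11.6)²/(80.9 × 10.0) = 134.6/809.0 = 0.1663.
θ = arctan(0.1663) = 9.443°.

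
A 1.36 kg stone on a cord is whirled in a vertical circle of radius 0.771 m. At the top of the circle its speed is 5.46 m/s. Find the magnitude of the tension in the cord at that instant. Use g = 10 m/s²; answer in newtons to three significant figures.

39.0 N

At the top, both T and the weight mg point inward (toward the centre), so T + mg = mv²/r.
T = m(v²/r − g) = 1.36 × ((5.46)²/0.771 − 10.0) = 1.36 × (38.67 − 10.0) = 1.36 × 28.67 = 38.99 N.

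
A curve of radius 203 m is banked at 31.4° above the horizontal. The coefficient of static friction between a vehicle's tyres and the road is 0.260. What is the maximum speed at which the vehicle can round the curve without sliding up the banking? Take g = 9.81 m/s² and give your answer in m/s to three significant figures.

45.4 m/s

At the maximum speed, friction acts down the slope at its limiting value f = μN. Radially (horizontal, toward centre): N sinθ + μN cosθ = mv²/r. Vertically: N cosθ − μN sinθ = mg.
Dividing: v² = r g (sinθ + μcosθ)/(cosθ − μsinθ).
sinθ + μcosθ = 0.5210 + 0.260×0.8536 = 0.7429; cosθ − μsinθ = 0.8536 − 0.260×0.5210 = 0.7181.
v² = 203 × 9.81 × 0.7429/0.7181 = 2060 m²/s², so v = 45.39 m/s.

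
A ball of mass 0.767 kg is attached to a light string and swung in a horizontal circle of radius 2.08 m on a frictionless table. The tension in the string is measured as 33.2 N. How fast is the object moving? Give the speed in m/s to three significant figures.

T = m v²/r ⇒ v = √(T r / m) = √(33.2 × 2.08 / 0.767) = √90.03 = 9.489 m/s.

9.49 m/s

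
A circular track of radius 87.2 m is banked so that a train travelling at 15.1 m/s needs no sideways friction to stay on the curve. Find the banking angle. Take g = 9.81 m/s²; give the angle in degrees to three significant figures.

For a frictionless banked turn: horizontally N sinθ = mv²/r and vertically N cosθ = mg.
Dividing: tanθ = v²/(r g) = (15.1)²/(87.2 × 9.81) = 228.0/855.4 = 0.2665.
θ = arctan(0.2665) = 14.92°.

14.9°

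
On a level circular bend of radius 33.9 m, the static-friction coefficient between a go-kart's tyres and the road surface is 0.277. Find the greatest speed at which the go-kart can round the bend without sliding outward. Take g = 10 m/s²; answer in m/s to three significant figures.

9.69 m/s

On a flat curve, static friction is the only horizontal force, so it must supply the full centripetal force: μ_s m g = m v²/r.
Mass cancels: v_max = √(μ_s g r) = √(0.277 × 10.0 × 33.9) = √93.90 = 9.690 m/s.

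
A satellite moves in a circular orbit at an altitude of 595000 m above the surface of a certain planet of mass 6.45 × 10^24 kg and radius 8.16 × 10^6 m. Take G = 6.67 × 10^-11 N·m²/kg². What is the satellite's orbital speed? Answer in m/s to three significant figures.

Orbital radius r = R + h = 8.16 × 10^6 + 595000 = 8.755 × 10^6 m.
Gravity supplies the centripetal force: G M m / r² = m v² / r, so v = √(GM/r).
v = √(6.67 × 10^-11 × 6.45 × 10^24 / 8.755 × 10^6) = √(4.914 × 10^7) = 7010 m/s.

7010 m/s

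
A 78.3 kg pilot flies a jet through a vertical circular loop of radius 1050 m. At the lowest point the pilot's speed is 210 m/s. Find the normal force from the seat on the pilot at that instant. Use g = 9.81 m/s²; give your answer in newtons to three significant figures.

At the lowest point, N points up (toward the centre) and the weight mg points down (away from the centre), so the net inward force is N − mg = mv²/r.
N = m(v²/r + g) = 78.3 × ((210)²/1050 + 9.81) = 78.3 × (42.00 + 9.81) = 78.3 × 51.81 = 4057 N.

4060 N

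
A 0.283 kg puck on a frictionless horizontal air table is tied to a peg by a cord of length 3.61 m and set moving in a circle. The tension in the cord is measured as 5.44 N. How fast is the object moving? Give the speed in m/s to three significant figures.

T = m v²/r ⇒ v = √(T r / m) = √(5.44 × 3.61 / 0.283) = √69.39 = 8.330 m/s.

8.33 m/s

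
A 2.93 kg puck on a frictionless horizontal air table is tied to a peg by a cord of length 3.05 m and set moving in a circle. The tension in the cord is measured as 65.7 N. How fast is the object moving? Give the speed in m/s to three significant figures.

8.27 m/s

T = m v²/r ⇒ v = √(T r / m) = √(65.7 × 3.05 / 2.93) = √68.39 = 8.270 m/s.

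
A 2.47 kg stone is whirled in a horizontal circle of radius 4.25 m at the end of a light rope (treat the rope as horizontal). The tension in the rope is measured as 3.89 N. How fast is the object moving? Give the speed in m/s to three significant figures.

2.59 m/s

T = m v²/r ⇒ v = √(T r / m) = √(3.89 × 4.25 / 2.47) = √6.693 = 2.587 m/s.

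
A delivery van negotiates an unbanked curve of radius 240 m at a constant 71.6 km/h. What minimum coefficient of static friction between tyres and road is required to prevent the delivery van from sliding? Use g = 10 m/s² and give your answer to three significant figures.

v = 71.6/3.6 = 19.89 m/s.
Friction provides the centripetal force: μ_s m g = m v²/r, so μ_s = v²/(g r) = (19.89)²/(10.0 × 240) = 395.6/2400 = 0.1648.

0.165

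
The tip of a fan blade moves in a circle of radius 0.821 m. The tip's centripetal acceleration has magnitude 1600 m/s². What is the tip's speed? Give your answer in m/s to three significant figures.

a_c = v²/r ⇒ v = √(a_c · r) = √(1600 × 0.821) = √1314 = 36.24 m/s.

36.2 m/s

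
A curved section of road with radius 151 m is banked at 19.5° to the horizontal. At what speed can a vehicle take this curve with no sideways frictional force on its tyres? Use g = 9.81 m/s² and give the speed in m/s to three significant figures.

On a frictionless banked curve, N sinθ = mv²/r and N cosθ = mg, so tanθ = v²/(rg).
v = √(r g tanθ) = √(151 × 9.81 × tan 19.5°) = √(151 × 9.81 × 0.3541) = √524.6 = 22.90 m/s.

22.9 m/s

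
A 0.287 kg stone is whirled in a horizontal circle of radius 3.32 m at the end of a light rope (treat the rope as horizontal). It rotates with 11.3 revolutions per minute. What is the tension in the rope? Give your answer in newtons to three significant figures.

1.33 N

ω = 11.3 rev/min × 2π/60 = 1.183 rad/s, so v = ωr = 1.183 × 3.32 = 3.929 m/s.
The tension is the only horizontal force, so it supplies the full centripetal force: T = m v²/r = 0.287 × (3.929)²/3.32 = 0.287 × 15.43/3.32 = 1.334 N.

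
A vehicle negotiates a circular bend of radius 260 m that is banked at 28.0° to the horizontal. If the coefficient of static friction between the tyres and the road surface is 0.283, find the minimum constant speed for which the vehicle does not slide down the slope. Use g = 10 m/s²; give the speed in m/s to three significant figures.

At the minimum speed, friction acts up the slope at its limiting value f = μN. Radially (horizontal, toward centre): N sinθ − μN cosθ = mv²/r. Vertically: N cosθ + μN sinθ = mg.
Dividing: v² = r g (sinθ − μcosθ)/(cosθ + μsinθ).
sinθ − μcosθ = 0.4695 − 0.283×0.8829 = 0.2196; cosθ + μsinθ = 0.8829 + 0.283×0.4695 = 1.016.
v² = 260 × 10.0 × 0.2196/1.016 = 562.1 m²/s², so v = 23.71 m/s.

23.7 m/s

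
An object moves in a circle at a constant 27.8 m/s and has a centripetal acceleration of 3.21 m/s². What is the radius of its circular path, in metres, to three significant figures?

241 m

a_c = v²/r ⇒ r = v²/a_c = (27.8)²/3.21 = 772.8/3.21 = 240.8 m.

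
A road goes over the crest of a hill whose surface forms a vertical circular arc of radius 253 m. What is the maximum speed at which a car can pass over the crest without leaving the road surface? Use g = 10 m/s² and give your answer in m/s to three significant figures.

At the crest the centre of the circle is below the car, so the net downward (centripetal) force is mg − N = mv²/r.
The car leaves the road when N → 0, giving v_max = √(g r) = √(10.0 × 253) = 50.30 m/s.

50.3 m/s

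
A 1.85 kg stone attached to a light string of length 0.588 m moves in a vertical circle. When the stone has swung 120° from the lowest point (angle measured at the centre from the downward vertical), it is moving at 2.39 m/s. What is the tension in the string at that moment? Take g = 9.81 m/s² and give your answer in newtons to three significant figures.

Take the radial direction toward the centre of the circle as positive. The component of the weight along the string toward the centre is −mg cos φ (φ measured from the bottom), so Newton's second law along the string gives T − mg cos φ = m v²/r.
cos 120° = -0.5000, so T = m(v²/r + g cos φ) = 1.85 × ((2.39)²/0.588 + 9.81 × -0.5000) = 1.85 × (9.714 + (-4.905)) = 1.85 × 4.809 = 8.897 N.

8.90 N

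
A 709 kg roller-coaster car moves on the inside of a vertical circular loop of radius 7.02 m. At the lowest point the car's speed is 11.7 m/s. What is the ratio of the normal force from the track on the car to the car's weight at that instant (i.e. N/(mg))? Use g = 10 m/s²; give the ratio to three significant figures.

2.95

At the bottom, N − mg = mv²/r, so N = m(v²/r + g) and N/(mg) = v²/(rg) + 1 = (11.7)²/(7.02 × 10.0) + 1 = 1.950 + 1 = 2.950.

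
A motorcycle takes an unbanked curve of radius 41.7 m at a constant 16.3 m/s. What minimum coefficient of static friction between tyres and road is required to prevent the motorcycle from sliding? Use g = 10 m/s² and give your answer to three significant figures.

0.637

Friction provides the centripetal force: μ_s m g = m v²/r, so μ_s = v²/(g r) = (16.30)²/(10.0 × 41.7) = 265.7/417.0 = 0.6371.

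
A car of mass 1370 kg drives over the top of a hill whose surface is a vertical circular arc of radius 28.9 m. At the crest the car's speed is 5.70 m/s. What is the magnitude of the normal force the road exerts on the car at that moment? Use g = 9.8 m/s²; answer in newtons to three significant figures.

11900 N

At the crest the centripetal acceleration points downward (toward the centre of the arc), so mg − N = mv²/r.
N = m(g − v²/r) = 1370 × (9.8 − (5.70)²/28.9) = 1370 × (9.8 − 1.124) = 1370 × 8.676 = 11890 N.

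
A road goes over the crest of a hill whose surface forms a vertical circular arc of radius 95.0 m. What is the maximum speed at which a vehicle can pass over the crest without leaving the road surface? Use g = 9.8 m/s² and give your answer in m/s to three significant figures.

At the crest the centre of the circle is below the vehicle, so the net downward (centripetal) force is mg − N = mv²/r.
The vehicle leaves the road when N → 0, giving v_max = √(g r) = √(9.8 × 95.0) = 30.51 m/s.

30.5 m/s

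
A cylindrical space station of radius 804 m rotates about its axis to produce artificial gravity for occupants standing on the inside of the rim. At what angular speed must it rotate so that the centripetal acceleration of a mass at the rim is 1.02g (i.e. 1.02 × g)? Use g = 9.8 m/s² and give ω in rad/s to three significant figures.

Centripetal acceleration a_c = ω²r. Setting ω²r = 1.02g:
ω = √(1.02g / r) = √(1.02 × 9.8 / 804) = √0.01243 = 0.1115 rad/s.

0.112 rad/s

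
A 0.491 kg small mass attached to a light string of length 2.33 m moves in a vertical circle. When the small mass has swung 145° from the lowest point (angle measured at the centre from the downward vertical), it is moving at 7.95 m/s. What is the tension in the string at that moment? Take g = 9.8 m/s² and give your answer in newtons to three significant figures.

Take the radial direction toward the centre of the circle as positive. The component of the weight along the string toward the centre is −mg cos φ (φ measured from the bottom), so Newton's second law along the string gives T − mg cos φ = m v²/r.
cos 145° = -0.8192, so T = m(v²/r + g cos φ) = 0.491 × ((7.95)²/2.33 + 9.8 × -0.8192) = 0.491 × (27.13 + (-8.028)) = 0.491 × 19.10 = 9.377 N.

9.38 N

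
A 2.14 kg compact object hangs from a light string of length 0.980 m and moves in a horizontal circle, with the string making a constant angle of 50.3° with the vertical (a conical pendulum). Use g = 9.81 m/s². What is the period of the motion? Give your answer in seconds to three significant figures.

1.59 s

r = L sinθ = 0.7540 m. From T sinθ = mω²r and T cosθ = mg: tanθ = ω²r/g, so ω² = g tanθ / r = g/(L cosθ).
ω = √(g/(L cosθ)) = √(9.81/(0.980 × 0.6388)) = √15.67 = 3.959 rad/s.
Period = 2π/ω = 1.587 s.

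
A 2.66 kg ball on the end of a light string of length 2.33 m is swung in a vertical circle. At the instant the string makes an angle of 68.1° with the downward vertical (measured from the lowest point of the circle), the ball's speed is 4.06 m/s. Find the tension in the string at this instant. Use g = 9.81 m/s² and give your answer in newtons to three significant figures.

Take the radial direction toward the centre of the circle as positive. The component of the weight along the string toward the centre is −mg cos φ (φ measured from the bottom), so Newton's second law along the string gives T − mg cos φ = m v²/r.
cos 68.1° = 0.3730, so T = m(v²/r + g cos φ) = 2.66 × ((4.06)²/2.33 + 9.81 × 0.3730) = 2.66 × (7.075 + (3.659)) = 2.66 × 10.73 = 28.55 N.

28.6 N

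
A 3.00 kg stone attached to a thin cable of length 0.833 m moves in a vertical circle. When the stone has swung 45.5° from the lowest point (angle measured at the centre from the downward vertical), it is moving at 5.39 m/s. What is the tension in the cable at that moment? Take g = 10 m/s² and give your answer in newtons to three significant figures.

Take the radial direction toward the centre of the circle as positive. The component of the weight along the string toward the centre is −mg cos φ (φ measured from the bottom), so Newton's second law along the string gives T − mg cos φ = m v²/r.
cos 45.5° = 0.7009, so T = m(v²/r + g cos φ) = 3.00 × ((5.39)²/0.833 + 10.0 × 0.7009) = 3.00 × (34.88 + (7.009)) = 3.00 × 41.89 = 125.7 N.

126 N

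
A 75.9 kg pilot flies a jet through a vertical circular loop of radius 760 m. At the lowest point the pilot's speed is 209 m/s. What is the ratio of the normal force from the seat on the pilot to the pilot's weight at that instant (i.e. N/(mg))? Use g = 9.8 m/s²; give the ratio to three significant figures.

At the bottom, N − mg = mv²/r, so N = m(v²/r + g) and N/(mg) = v²/(rg) + 1 = (209)²/(760 × 9.8) + 1 = 5.865 + 1 = 6.865.

6.86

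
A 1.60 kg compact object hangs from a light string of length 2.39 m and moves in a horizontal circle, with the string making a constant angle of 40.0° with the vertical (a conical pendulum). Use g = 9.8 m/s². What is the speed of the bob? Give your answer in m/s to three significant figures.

The radius of the circle is r = L sinθ = 2.39 × sin 40.0° = 1.536 m.
Horizontally T sinθ = mv²/r and vertically T cosθ = mg, so tanθ = v²/(rg).
v = √(r g tanθ) = √(1.536 × 9.8 × 0.8391) = √12.63 = 3.554 m/s.

3.55 m/s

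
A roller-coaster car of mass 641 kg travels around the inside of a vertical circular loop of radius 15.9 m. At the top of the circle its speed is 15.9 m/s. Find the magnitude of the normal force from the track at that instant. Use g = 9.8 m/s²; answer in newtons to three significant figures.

At the top, both N and the weight mg point inward (toward the centre), so N + mg = mv²/r.
N = m(v²/r − g) = 641 × ((15.9)²/15.9 − 9.8) = 641 × (15.90 − 9.8) = 641 × 6.100 = 3910 N.

3910 N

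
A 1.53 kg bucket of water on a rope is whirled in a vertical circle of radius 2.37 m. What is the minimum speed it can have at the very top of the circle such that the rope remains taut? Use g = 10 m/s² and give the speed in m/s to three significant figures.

4.87 m/s

At the highest point the centre is directly below, so both the weight and T act inward: T + mg = mv²/r.
At minimum speed T → 0, so mg = mv_min²/r ⇒ v_min = √(g r) = √(10.0 × 2.37) = 4.868 m/s.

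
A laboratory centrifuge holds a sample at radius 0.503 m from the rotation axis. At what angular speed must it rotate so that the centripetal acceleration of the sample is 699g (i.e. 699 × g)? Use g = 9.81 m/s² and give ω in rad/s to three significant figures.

Centripetal acceleration a_c = ω²r. Setting ω²r = 699g:
ω = √(699g / r) = √(699 × 9.81 / 0.503) = √13630 = 116.8 rad/s.

117 rad/s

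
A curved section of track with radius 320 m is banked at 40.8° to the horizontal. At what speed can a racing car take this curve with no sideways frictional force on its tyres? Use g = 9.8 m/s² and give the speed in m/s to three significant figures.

52.0 m/s

On a frictionless banked curve, N sinθ = mv²/r and N cosθ = mg, so tanθ = v²/(rg).
v = √(r g tanθ) = √(320 × 9.8 × tan 40.8°) = √(320 × 9.8 × 0.8632) = √2707 = 52.03 m/s.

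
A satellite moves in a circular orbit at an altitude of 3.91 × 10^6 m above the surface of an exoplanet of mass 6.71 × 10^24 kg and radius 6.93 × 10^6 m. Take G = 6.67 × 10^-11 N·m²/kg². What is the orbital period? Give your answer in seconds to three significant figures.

10600 s

r = R + h = 6.93 × 10^6 + 3.91 × 10^6 = 1.084 × 10^7 m. Gravity provides the centripetal force: G M m / r² = m v² / r ⇒ v = √(GM/r) = 6426 m/s.
T = 2πr/v = 2π × 1.084 × 10^7 / 6426 = 10600 s.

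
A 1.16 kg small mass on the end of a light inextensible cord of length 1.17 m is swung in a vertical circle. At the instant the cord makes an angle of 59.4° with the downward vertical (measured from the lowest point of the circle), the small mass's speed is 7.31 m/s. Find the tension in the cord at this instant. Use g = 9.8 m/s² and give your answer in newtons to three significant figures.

58.8 N

Take the radial direction toward the centre of the circle as positive. The component of the weight along the string toward the centre is −mg cos φ (φ measured from the bottom), so Newton's second law along the string gives T − mg cos φ = m v²/r.
cos 59.4° = 0.5090, so T = m(v²/r + g cos φ) = 1.16 × ((7.31)²/1.17 + 9.8 × 0.5090) = 1.16 × (45.67 + (4.989)) = 1.16 × 50.66 = 58.77 N.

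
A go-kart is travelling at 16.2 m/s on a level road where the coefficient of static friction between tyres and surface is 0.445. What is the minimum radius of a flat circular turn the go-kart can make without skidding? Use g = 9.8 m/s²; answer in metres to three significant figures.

60.2 m

At the limit, μ_s m g = m v²/r, so r_min = v²/(μ_s g) = (16.2)²/(0.445 × 9.8) = 262.4/4.361 = 60.18 m.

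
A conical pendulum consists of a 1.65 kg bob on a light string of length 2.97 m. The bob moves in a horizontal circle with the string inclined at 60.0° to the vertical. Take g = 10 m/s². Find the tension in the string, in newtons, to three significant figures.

33.0 N

Vertically the bob has no acceleration, so T cosθ = mg.
T = mg/cosθ = 1.65 × 10.0 / cos 60.0° = 16.50/0.5000 = 33.00 N.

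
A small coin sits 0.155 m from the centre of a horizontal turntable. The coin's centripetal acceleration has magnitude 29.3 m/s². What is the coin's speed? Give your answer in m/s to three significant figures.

a_c = v²/r ⇒ v = √(a_c · r) = √(29.3 × 0.155) = √4.542 = 2.131 m/s.

2.13 m/s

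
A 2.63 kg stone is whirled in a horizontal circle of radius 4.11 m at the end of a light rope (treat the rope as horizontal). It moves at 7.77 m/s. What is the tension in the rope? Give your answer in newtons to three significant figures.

38.6 N

The tension is the only horizontal force, so it supplies the full centripetal force: T = m v²/r = 2.63 × (7.770)²/4.11 = 2.63 × 60.37/4.11 = 38.63 N.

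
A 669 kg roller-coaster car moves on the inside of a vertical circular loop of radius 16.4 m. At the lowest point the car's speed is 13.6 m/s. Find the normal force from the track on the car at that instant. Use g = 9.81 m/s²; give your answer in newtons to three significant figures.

14100 N

At the lowest point, N points up (toward the centre) and the weight mg points down (away from the centre), so the net inward force is N − mg = mv²/r.
N = m(v²/r + g) = 669 × ((13.6)²/16.4 + 9.81) = 669 × (11.28 + 9.81) = 669 × 21.09 = 14110 N.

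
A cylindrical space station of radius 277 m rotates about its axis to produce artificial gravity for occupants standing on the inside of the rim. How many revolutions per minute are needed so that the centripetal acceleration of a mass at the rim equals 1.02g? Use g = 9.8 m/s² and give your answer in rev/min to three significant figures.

1.81 rev/min

Require ω²r = 1.02g, so ω = √(1.02 × 9.8/277) = 0.1900 rad/s.
In rev/min: ω × 60/(2π) = 0.1900 × 60/(2π) = 1.814 rev/min.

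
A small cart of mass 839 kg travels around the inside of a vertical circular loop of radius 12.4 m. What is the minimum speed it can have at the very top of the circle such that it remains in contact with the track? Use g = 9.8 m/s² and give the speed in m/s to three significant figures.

At the highest point the centre is directly below, so both the weight and N act inward: N + mg = mv²/r.
At minimum speed N → 0, so mg = mv_min²/r ⇒ v_min = √(g r) = √(9.8 × 12.4) = 11.02 m/s.

11.0 m/s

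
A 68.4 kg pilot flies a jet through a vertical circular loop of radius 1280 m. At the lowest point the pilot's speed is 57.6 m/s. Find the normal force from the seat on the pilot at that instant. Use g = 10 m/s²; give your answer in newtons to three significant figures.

861 N

At the lowest point, N points up (toward the centre) and the weight mg points down (away from the centre), so the net inward force is N − mg = mv²/r.
N = m(v²/r + g) = 68.4 × ((57.6)²/1280 + 10.0) = 68.4 × (2.592 + 10.0) = 68.4 × 12.59 = 861.3 N.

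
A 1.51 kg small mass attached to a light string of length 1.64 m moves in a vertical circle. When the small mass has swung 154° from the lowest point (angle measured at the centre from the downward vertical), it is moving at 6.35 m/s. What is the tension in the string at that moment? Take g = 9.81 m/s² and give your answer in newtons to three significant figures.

23.8 N

Take the radial direction toward the centre of the circle as positive. The component of the weight along the string toward the centre is −mg cos φ (φ measured from the bottom), so Newton's second law along the string gives T − mg cos φ = m v²/r.
cos 154° = -0.8988, so T = m(v²/r + g cos φ) = 1.51 × ((6.35)²/1.64 + 9.81 × -0.8988) = 1.51 × (24.59 + (-8.817)) = 1.51 × 15.77 = 23.81 N.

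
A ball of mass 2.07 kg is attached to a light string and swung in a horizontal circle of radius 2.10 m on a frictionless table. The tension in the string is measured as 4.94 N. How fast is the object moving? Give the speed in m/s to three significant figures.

T = m v²/r ⇒ v = √(T r / m) = √(4.94 × 2.10 / 2.07) = √5.012 = 2.239 m/s.

2.24 m/s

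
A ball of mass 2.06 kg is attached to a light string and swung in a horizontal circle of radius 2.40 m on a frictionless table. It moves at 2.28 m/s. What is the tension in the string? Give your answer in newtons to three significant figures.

The tension is the only horizontal force, so it supplies the full centripetal force: T = m v²/r = 2.06 × (2.280)²/2.40 = 2.06 × 5.198/2.40 = 4.462 N.

4.46 N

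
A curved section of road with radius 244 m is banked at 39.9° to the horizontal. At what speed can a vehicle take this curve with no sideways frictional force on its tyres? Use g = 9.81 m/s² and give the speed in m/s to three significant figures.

44.7 m/s

On a frictionless banked curve, N sinθ = mv²/r and N cosθ = mg, so tanθ = v²/(rg).
v = √(r g tanθ) = √(244 × 9.81 × tan 39.9°) = √(244 × 9.81 × 0.8361) = √2001 = 44.74 m/s.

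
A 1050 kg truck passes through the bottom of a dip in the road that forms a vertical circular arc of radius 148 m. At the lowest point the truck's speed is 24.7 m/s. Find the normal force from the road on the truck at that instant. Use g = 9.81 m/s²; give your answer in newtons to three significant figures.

14600 N

At the lowest point, N points up (toward the centre) and the weight mg points down (away from the centre), so the net inward force is N − mg = mv²/r.
N = m(v²/r + g) = 1050 × ((24.7)²/148 + 9.81) = 1050 × (4.122 + 9.81) = 1050 × 13.93 = 14630 N.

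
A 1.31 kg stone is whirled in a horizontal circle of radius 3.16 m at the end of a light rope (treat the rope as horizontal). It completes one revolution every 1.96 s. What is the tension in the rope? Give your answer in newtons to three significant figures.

v = 2πr/T = 2π × 3.16/1.96 = 10.13 m/s.
The tension is the only horizontal force, so it supplies the full centripetal force: T = m v²/r = 1.31 × (10.13)²/3.16 = 1.31 × 102.6/3.16 = 42.54 N.

42.5 N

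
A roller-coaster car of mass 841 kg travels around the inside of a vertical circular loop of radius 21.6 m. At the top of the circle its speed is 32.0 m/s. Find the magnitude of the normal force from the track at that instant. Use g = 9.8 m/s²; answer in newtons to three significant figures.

31600 N

At the top, both N and the weight mg point inward (toward the centre), so N + mg = mv²/r.
N = m(v²/r − g) = 841 × ((32.0)²/21.6 − 9.8) = 841 × (47.41 − 9.8) = 841 × 37.61 = 31630 N.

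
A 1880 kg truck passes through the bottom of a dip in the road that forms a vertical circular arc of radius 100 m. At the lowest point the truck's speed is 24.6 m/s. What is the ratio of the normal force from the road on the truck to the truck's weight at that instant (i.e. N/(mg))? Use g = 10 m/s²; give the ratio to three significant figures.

1.61

At the bottom, N − mg = mv²/r, so N = m(v²/r + g) and N/(mg) = v²/(rg) + 1 = (24.6)²/(100 × 10.0) + 1 = 0.6052 + 1 = 1.605.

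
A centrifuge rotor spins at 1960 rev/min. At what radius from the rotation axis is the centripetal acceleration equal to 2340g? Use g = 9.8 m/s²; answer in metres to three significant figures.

0.544 m

ω = 1960 rev/min × 2π/60 = 205.3 rad/s.
a_c = ω²r = 2340g ⇒ r = 2340 × 9.8 / (205.3)² = 22930/42130 = 0.5443 m.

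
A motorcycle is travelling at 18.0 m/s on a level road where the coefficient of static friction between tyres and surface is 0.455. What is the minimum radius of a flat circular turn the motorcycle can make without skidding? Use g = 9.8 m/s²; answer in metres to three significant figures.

At the limit, μ_s m g = m v²/r, so r_min = v²/(μ_s g) = (18.0)²/(0.455 × 9.8) = 324.0/4.459 = 72.66 m.

72.7 m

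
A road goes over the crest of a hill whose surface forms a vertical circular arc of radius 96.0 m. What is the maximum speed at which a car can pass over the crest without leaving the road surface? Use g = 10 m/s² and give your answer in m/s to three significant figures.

At the crest the centre of the circle is below the car, so the net downward (centripetal) force is mg − N = mv²/r.
The car leaves the road when N → 0, giving v_max = √(g r) = √(10.0 × 96.0) = 30.98 m/s.

31.0 m/s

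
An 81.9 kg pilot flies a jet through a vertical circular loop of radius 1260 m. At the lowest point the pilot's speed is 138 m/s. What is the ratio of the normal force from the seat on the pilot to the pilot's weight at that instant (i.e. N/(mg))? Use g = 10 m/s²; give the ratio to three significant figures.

At the bottom, N − mg = mv²/r, so N = m(v²/r + g) and N/(mg) = v²/(rg) + 1 = (138)²/(1260 × 10.0) + 1 = 1.511 + 1 = 2.511.

2.51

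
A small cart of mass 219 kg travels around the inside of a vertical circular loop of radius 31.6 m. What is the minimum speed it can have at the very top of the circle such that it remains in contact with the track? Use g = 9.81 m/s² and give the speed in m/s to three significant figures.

At the highest point the centre is directly below, so both the weight and N act inward: N + mg = mv²/r.
At minimum speed N → 0, so mg = mv_min²/r ⇒ v_min = √(g r) = √(9.81 × 31.6) = 17.61 m/s.

17.6 m/s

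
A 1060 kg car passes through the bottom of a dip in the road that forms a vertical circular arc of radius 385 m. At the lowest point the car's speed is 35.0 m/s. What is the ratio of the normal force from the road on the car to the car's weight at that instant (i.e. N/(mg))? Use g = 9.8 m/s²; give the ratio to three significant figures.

1.32

At the bottom, N − mg = mv²/r, so N = m(v²/r + g) and N/(mg) = v²/(rg) + 1 = (35.0)²/(385 × 9.8) + 1 = 0.3247 + 1 = 1.325.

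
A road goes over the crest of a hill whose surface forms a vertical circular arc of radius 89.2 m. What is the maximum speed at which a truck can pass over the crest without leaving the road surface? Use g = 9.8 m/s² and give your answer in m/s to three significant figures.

At the crest the centre of the circle is below the truck, so the net downward (centripetal) force is mg − N = mv²/r.
The truck leaves the road when N → 0, giving v_max = √(g r) = √(9.8 × 89.2) = 29.57 m/s.

29.6 m/s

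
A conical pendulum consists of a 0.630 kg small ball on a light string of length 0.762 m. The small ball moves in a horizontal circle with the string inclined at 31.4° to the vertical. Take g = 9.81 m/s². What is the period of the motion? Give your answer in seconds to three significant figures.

1.62 s

r = L sinθ = 0.3970 m. From T sinθ = mω²r and T cosθ = mg: tanθ = ω²r/g, so ω² = g tanθ / r = g/(L cosθ).
ω = √(g/(L cosθ)) = √(9.81/(0.762 × 0.8536)) = √15.08 = 3.884 rad/s.
Period = 2π/ω = 1.618 s.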